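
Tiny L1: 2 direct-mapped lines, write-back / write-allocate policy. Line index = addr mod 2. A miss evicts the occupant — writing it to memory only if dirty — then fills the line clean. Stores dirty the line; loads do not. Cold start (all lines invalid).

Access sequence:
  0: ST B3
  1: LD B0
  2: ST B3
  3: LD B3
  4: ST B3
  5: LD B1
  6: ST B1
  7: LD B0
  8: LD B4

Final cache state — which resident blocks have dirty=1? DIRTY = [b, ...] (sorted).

0: W B3 → L1 miss [D]
1: R B0 → L0 miss [-]
2: W B3 → L1 hit [D]
3: R B3 → L1 hit [D]
4: W B3 → L1 hit [D]
5: R B1 → L1 miss wb→B3 [-]
6: W B1 → L1 hit [D]
7: R B0 → L0 hit [-]
8: R B4 → L0 miss [-]

DIRTY = [1]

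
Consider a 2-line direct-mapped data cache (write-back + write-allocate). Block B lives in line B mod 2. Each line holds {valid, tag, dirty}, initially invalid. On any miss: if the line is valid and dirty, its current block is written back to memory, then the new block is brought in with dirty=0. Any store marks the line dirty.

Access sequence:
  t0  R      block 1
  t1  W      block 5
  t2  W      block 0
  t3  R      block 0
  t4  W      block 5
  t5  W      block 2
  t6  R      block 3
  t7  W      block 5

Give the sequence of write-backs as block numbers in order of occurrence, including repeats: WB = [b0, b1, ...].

WB = [0, 5]

0: R B1 → L1 miss [-]
1: W B5 → L1 miss [D]
2: W B0 → L0 miss [D]
3: R B0 → L0 hit [D]
4: W B5 → L1 hit [D]
5: W B2 → L0 miss wb→B0 [D]
6: R B3 → L1 miss wb→B5 [-]
7: W B5 → L1 miss [D]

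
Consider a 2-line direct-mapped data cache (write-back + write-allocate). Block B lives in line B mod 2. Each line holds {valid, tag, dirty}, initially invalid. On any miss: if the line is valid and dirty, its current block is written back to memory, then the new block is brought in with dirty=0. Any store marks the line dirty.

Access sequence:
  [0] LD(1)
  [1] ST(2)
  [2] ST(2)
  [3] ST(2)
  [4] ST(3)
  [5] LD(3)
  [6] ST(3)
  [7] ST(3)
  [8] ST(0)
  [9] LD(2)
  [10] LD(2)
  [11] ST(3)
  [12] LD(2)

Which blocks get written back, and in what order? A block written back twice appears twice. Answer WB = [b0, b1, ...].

WB = [2, 0]

0: R B1 -> L1 miss  d=-]
1: W B2 -> L0 miss  d=D]
2: W B2 -> L0 hit  d=D]
3: W B2 -> L0 hit  d=D]
4: W B3 -> L1 miss  d=D]
5: R B3 -> L1 hit  d=D]
6: W B3 -> L1 hit  d=D]
7: W B3 -> L1 hit  d=D]
8: W B0 -> L0 miss wb->B2  d=D]
9: R B2 -> L0 miss wb->B0  d=-]
10: R B2 -> L0 hit  d=-]
11: W B3 -> L1 hit  d=D]
12: R B2 -> L0 hit  d=-]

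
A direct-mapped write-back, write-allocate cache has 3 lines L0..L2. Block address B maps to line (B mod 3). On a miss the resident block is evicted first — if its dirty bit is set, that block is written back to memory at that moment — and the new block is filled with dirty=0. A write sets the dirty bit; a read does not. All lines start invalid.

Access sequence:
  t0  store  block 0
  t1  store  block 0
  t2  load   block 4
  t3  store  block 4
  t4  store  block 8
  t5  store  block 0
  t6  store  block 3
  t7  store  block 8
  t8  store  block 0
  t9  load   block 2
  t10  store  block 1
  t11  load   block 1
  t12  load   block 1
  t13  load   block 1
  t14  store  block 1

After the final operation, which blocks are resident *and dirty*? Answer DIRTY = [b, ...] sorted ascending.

0: W B0 → L0 miss [D]
1: W B0 → L0 hit [D]
2: R B4 → L1 miss [-]
3: W B4 → L1 hit [D]
4: W B8 → L2 miss [D]
5: W B0 → L0 hit [D]
6: W B3 → L0 miss wb→B0 [D]
7: W B8 → L2 hit [D]
8: W B0 → L0 miss wb→B3 [D]
9: R B2 → L2 miss wb→B8 [-]
10: W B1 → L1 miss wb→B4 [D]
11: R B1 → L1 hit [D]
12: R B1 → L1 hit [D]
13: R B1 → L1 hit [D]
14: W B1 → L1 hit [D]

DIRTY = [0, 1]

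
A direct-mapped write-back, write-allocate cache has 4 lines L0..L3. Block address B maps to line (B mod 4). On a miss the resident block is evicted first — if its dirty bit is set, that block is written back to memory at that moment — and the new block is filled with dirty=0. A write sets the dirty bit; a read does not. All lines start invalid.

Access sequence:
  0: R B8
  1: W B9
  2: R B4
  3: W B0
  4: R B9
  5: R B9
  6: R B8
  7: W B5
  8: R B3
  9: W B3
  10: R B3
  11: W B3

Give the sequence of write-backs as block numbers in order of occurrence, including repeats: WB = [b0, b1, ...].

0: R B8 -> L0 miss  d=-]
1: W B9 -> L1 miss  d=D]
2: R B4 -> L0 miss  d=-]
3: W B0 -> L0 miss  d=D]
4: R B9 -> L1 hit  d=D]
5: R B9 -> L1 hit  d=D]
6: R B8 -> L0 miss wb->B0  d=-]
7: W B5 -> L1 miss wb->B9  d=D]
8: R B3 -> L3 miss  d=-]
9: W B3 -> L3 hit  d=D]
10: R B3 -> L3 hit  d=D]
11: W B3 -> L3 hit  d=D]

WB = [0, 9]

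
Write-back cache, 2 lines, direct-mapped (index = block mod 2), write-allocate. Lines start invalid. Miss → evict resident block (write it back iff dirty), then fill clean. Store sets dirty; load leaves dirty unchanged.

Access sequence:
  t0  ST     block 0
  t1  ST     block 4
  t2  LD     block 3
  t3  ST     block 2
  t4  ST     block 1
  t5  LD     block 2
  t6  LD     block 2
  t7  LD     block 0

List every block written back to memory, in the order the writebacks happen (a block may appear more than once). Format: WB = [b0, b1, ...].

WB = [0, 4, 2]

0: W B0 → L0 miss [D]
1: W B4 → L0 miss wb→B0 [D]
2: R B3 → L1 miss [-]
3: W B2 → L0 miss wb→B4 [D]
4: W B1 → L1 miss [D]
5: R B2 → L0 hit [D]
6: R B2 → L0 hit [D]
7: R B0 → L0 miss wb→B2 [-]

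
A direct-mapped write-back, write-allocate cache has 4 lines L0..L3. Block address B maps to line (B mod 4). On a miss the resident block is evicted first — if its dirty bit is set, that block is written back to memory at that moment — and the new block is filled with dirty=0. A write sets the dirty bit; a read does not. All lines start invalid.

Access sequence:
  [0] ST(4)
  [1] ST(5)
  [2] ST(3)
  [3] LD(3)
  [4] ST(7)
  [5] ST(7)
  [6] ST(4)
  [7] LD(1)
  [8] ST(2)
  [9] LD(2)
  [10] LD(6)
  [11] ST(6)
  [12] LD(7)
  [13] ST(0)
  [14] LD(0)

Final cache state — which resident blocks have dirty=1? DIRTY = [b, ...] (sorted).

0: W B4 → L0 miss [D]
1: W B5 → L1 miss [D]
2: W B3 → L3 miss [D]
3: R B3 → L3 hit [D]
4: W B7 → L3 miss wb→B3 [D]
5: W B7 → L3 hit [D]
6: W B4 → L0 hit [D]
7: R B1 → L1 miss wb→B5 [-]
8: W B2 → L2 miss [D]
9: R B2 → L2 hit [D]
10: R B6 → L2 miss wb→B2 [-]
11: W B6 → L2 hit [D]
12: R B7 → L3 hit [D]
13: W B0 → L0 miss wb→B4 [D]
14: R B0 → L0 hit [D]

DIRTY = [0, 6, 7]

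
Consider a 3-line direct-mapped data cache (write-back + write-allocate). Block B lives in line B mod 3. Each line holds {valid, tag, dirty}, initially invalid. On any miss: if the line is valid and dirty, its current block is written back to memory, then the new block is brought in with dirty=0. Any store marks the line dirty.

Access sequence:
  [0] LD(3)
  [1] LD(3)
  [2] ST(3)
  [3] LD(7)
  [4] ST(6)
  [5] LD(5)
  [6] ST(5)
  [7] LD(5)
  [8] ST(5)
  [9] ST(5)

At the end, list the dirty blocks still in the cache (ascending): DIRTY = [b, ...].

  0 | R B3 → L0 miss [-]
  1 | R B3 → L0 hit [-]
  2 | W B3 → L0 hit [D]
  3 | R B7 → L1 miss [-]
  4 | W B6 → L0 miss wb→B3 [D]
  5 | R B5 → L2 miss [-]
  6 | W B5 → L2 hit [D]
  7 | R B5 → L2 hit [D]
  8 | W B5 → L2 hit [D]
  9 | W B5 → L2 hit [D]

DIRTY = [5, 6]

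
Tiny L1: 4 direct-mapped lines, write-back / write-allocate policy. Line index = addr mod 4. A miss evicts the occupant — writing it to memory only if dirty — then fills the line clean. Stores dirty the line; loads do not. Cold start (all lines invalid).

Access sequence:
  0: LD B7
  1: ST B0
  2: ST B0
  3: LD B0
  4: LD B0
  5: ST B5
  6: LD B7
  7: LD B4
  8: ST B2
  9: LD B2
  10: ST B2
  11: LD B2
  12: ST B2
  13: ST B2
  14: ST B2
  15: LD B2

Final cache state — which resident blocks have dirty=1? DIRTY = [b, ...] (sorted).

0: R B7 → L3 miss [-]
1: W B0 → L0 miss [D]
2: W B0 → L0 hit [D]
3: R B0 → L0 hit [D]
4: R B0 → L0 hit [D]
5: W B5 → L1 miss [D]
6: R B7 → L3 hit [-]
7: R B4 → L0 miss wb→B0 [-]
8: W B2 → L2 miss [D]
9: R B2 → L2 hit [D]
10: W B2 → L2 hit [D]
11: R B2 → L2 hit [D]
12: W B2 → L2 hit [D]
13: W B2 → L2 hit [D]
14: W B2 → L2 hit [D]
15: R B2 → L2 hit [D]

DIRTY = [2, 5]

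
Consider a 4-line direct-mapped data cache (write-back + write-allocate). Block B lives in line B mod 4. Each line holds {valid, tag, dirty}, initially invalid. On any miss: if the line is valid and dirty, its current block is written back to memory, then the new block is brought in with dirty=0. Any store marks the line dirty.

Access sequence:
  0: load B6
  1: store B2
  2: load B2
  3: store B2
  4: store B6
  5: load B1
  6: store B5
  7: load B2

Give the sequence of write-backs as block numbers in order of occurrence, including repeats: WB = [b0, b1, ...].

  0 | R B6 → L2 miss [-]
  1 | W B2 → L2 miss [D]
  2 | R B2 → L2 hit [D]
  3 | W B2 → L2 hit [D]
  4 | W B6 → L2 miss wb→B2 [D]
  5 | R B1 → L1 miss [-]
  6 | W B5 → L1 miss [D]
  7 | R B2 → L2 miss wb→B6 [-]

WB = [2, 6]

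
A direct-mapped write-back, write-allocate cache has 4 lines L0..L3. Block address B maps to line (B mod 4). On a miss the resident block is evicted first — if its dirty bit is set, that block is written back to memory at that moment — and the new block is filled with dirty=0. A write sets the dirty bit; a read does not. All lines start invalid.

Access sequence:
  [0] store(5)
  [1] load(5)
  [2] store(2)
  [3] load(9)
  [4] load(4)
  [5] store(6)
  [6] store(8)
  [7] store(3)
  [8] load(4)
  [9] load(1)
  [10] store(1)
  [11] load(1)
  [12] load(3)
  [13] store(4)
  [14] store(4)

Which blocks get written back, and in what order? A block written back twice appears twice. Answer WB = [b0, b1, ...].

WB = [5, 2, 8]

  0 | W B5 → L1 miss [D]
  1 | R B5 → L1 hit [D]
  2 | W B2 → L2 miss [D]
  3 | R B9 → L1 miss wb→B5 [-]
  4 | R B4 → L0 miss [-]
  5 | W B6 → L2 miss wb→B2 [D]
  6 | W B8 → L0 miss [D]
  7 | W B3 → L3 miss [D]
  8 | R B4 → L0 miss wb→B8 [-]
  9 | R B1 → L1 miss [-]
  10 | W B1 → L1 hit [D]
  11 | R B1 → L1 hit [D]
  12 | R B3 → L3 hit [D]
  13 | W B4 → L0 hit [D]
  14 | W B4 → L0 hit [D]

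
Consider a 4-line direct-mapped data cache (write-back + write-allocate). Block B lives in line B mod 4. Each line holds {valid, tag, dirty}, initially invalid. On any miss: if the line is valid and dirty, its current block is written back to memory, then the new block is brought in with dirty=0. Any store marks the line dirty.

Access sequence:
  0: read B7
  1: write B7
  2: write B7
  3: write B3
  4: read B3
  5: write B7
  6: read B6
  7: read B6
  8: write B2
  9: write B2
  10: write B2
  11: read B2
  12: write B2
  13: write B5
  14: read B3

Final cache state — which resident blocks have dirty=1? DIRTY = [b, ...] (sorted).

DIRTY = [2, 5]

  0 | R B7 → L3 miss [-]
  1 | W B7 → L3 hit [D]
  2 | W B7 → L3 hit [D]
  3 | W B3 → L3 miss wb→B7 [D]
  4 | R B3 → L3 hit [D]
  5 | W B7 → L3 miss wb→B3 [D]
  6 | R B6 → L2 miss [-]
  7 | R B6 → L2 hit [-]
  8 | W B2 → L2 miss [D]
  9 | W B2 → L2 hit [D]
  10 | W B2 → L2 hit [D]
  11 | R B2 → L2 hit [D]
  12 | W B2 → L2 hit [D]
  13 | W B5 → L1 miss [D]
  14 | R B3 → L3 miss wb→B7 [-]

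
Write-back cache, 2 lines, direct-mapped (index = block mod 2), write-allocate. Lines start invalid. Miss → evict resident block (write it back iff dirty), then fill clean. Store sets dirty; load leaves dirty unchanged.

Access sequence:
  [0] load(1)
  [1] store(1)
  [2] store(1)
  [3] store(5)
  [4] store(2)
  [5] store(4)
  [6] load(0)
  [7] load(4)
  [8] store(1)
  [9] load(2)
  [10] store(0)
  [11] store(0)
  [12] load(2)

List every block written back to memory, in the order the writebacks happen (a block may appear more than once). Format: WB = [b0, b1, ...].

0: R B1 → L1 miss [-]
1: W B1 → L1 hit [D]
2: W B1 → L1 hit [D]
3: W B5 → L1 miss wb→B1 [D]
4: W B2 → L0 miss [D]
5: W B4 → L0 miss wb→B2 [D]
6: R B0 → L0 miss wb→B4 [-]
7: R B4 → L0 miss [-]
8: W B1 → L1 miss wb→B5 [D]
9: R B2 → L0 miss [-]
10: W B0 → L0 miss [D]
11: W B0 → L0 hit [D]
12: R B2 → L0 miss wb→B0 [-]

WB = [1, 2, 4, 5, 0]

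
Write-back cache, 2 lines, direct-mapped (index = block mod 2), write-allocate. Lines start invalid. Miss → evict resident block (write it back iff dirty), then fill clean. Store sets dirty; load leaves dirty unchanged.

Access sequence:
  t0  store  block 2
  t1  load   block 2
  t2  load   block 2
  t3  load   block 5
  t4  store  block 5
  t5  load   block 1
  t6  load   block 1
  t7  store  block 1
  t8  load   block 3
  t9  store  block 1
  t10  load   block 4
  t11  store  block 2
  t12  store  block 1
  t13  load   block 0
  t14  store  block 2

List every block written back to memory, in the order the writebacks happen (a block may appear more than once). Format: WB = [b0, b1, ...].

WB = [5, 1, 2, 2]

  0 | W B2 → L0 miss [D]
  1 | R B2 → L0 hit [D]
  2 | R B2 → L0 hit [D]
  3 | R B5 → L1 miss [-]
  4 | W B5 → L1 hit [D]
  5 | R B1 → L1 miss wb→B5 [-]
  6 | R B1 → L1 hit [-]
  7 | W B1 → L1 hit [D]
  8 | R B3 → L1 miss wb→B1 [-]
  9 | W B1 → L1 miss [D]
  10 | R B4 → L0 miss wb→B2 [-]
  11 | W B2 → L0 miss [D]
  12 | W B1 → L1 hit [D]
  13 | R B0 → L0 miss wb→B2 [-]
  14 | W B2 → L0 miss [D]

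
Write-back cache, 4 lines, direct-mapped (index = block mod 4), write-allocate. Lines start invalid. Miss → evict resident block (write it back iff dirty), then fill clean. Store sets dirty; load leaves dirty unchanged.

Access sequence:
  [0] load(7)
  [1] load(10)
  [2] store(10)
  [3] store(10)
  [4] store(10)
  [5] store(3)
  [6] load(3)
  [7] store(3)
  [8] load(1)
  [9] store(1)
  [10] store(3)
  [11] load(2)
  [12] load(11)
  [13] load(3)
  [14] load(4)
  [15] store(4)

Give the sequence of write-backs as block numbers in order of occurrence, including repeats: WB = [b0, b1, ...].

  0 | R B7 → L3 miss [-]
  1 | R B10 → L2 miss [-]
  2 | W B10 → L2 hit [D]
  3 | W B10 → L2 hit [D]
  4 | W B10 → L2 hit [D]
  5 | W B3 → L3 miss [D]
  6 | R B3 → L3 hit [D]
  7 | W B3 → L3 hit [D]
  8 | R B1 → L1 miss [-]
  9 | W B1 → L1 hit [D]
  10 | W B3 → L3 hit [D]
  11 | R B2 → L2 miss wb→B10 [-]
  12 | R B11 → L3 miss wb→B3 [-]
  13 | R B3 → L3 miss [-]
  14 | R B4 → L0 miss [-]
  15 | W B4 → L0 hit [D]

WB = [10, 3]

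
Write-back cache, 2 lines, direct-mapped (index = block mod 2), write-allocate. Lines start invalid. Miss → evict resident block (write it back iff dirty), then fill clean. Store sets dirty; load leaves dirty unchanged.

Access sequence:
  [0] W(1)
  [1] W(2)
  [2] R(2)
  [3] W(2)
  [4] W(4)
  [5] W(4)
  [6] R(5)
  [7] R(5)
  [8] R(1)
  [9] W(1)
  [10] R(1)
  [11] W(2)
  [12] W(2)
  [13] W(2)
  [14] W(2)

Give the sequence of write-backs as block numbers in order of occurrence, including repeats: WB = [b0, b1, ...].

WB = [2, 1, 4]

0: W B1 → L1 miss [D]
1: W B2 → L0 miss [D]
2: R B2 → L0 hit [D]
3: W B2 → L0 hit [D]
4: W B4 → L0 miss wb→B2 [D]
5: W B4 → L0 hit [D]
6: R B5 → L1 miss wb→B1 [-]
7: R B5 → L1 hit [-]
8: R B1 → L1 miss [-]
9: W B1 → L1 hit [D]
10: R B1 → L1 hit [D]
11: W B2 → L0 miss wb→B4 [D]
12: W B2 → L0 hit [D]
13: W B2 → L0 hit [D]
14: W B2 → L0 hit [D]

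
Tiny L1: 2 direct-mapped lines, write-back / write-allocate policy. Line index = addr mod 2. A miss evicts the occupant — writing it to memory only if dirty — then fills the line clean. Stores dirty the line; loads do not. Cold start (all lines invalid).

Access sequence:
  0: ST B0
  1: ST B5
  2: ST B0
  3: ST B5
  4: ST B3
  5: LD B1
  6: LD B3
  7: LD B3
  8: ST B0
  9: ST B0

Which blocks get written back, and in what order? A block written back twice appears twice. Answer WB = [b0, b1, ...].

WB = [5, 3]

0: W B0 → L0 miss [D]
1: W B5 → L1 miss [D]
2: W B0 → L0 hit [D]
3: W B5 → L1 hit [D]
4: W B3 → L1 miss wb→B5 [D]
5: R B1 → L1 miss wb→B3 [-]
6: R B3 → L1 miss [-]
7: R B3 → L1 hit [-]
8: W B0 → L0 hit [D]
9: W B0 → L0 hit [D]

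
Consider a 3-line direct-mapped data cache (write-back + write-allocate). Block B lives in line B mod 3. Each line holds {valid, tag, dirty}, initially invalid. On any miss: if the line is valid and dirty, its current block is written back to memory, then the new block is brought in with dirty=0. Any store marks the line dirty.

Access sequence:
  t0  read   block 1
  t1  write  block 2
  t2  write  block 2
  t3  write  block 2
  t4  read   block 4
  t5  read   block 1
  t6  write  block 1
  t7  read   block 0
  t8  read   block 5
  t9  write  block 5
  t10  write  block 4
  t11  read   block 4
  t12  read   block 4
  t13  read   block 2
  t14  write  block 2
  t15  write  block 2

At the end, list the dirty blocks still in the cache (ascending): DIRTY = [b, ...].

DIRTY = [2, 4]

0: R B1 → L1 miss [-]
1: W B2 → L2 miss [D]
2: W B2 → L2 hit [D]
3: W B2 → L2 hit [D]
4: R B4 → L1 miss [-]
5: R B1 → L1 miss [-]
6: W B1 → L1 hit [D]
7: R B0 → L0 miss [-]
8: R B5 → L2 miss wb→B2 [-]
9: W B5 → L2 hit [D]
10: W B4 → L1 miss wb→B1 [D]
11: R B4 → L1 hit [D]
12: R B4 → L1 hit [D]
13: R B2 → L2 miss wb→B5 [-]
14: W B2 → L2 hit [D]
15: W B2 → L2 hit [D]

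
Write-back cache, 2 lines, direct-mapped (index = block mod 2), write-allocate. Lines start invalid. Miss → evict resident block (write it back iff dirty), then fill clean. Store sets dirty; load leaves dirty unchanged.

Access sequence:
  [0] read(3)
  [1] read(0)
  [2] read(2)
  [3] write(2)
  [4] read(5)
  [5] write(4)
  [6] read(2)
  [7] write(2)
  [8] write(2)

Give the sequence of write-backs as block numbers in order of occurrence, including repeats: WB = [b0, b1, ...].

WB = [2, 4]

  0 | R B3 → L1 miss [-]
  1 | R B0 → L0 miss [-]
  2 | R B2 → L0 miss [-]
  3 | W B2 → L0 hit [D]
  4 | R B5 → L1 miss [-]
  5 | W B4 → L0 miss wb→B2 [D]
  6 | R B2 → L0 miss wb→B4 [-]
  7 | W B2 → L0 hit [D]
  8 | W B2 → L0 hit [D]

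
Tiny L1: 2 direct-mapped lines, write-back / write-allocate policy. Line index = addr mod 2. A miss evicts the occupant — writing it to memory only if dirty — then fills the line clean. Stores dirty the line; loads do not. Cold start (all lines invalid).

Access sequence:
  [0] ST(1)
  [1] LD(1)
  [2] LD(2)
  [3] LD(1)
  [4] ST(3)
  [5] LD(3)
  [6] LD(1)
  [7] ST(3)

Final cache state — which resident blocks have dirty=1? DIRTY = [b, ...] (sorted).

0: W B1 → L1 miss [D]
1: R B1 → L1 hit [D]
2: R B2 → L0 miss [-]
3: R B1 → L1 hit [D]
4: W B3 → L1 miss wb→B1 [D]
5: R B3 → L1 hit [D]
6: R B1 → L1 miss wb→B3 [-]
7: W B3 → L1 miss [D]

DIRTY = [3]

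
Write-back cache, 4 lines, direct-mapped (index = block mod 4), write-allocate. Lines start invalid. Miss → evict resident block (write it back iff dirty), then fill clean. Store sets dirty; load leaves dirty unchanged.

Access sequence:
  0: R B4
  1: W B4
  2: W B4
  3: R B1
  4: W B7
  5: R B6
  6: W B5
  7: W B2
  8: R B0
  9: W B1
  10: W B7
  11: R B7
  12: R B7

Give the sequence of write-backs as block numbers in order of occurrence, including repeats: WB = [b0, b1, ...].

0: R B4 -> L0 miss  d=-]
1: W B4 -> L0 hit  d=D]
2: W B4 -> L0 hit  d=D]
3: R B1 -> L1 miss  d=-]
4: W B7 -> L3 miss  d=D]
5: R B6 -> L2 miss  d=-]
6: W B5 -> L1 miss  d=D]
7: W B2 -> L2 miss  d=D]
8: R B0 -> L0 miss wb->B4  d=-]
9: W B1 -> L1 miss wb->B5  d=D]
10: W B7 -> L3 hit  d=D]
11: R B7 -> L3 hit  d=D]
12: R B7 -> L3 hit  d=D]

WB = [4, 5]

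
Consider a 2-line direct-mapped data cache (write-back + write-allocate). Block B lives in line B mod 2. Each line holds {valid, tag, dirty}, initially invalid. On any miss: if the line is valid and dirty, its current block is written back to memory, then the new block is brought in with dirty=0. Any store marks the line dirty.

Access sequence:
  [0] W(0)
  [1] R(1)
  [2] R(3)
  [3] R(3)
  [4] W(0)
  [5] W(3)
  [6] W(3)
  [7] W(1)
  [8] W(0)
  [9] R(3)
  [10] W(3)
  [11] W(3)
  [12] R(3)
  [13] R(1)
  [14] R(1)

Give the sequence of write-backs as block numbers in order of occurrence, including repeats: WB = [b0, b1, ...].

  0 | W B0 → L0 miss [D]
  1 | R B1 → L1 miss [-]
  2 | R B3 → L1 miss [-]
  3 | R B3 → L1 hit [-]
  4 | W B0 → L0 hit [D]
  5 | W B3 → L1 hit [D]
  6 | W B3 → L1 hit [D]
  7 | W B1 → L1 miss wb→B3 [D]
  8 | W B0 → L0 hit [D]
  9 | R B3 → L1 miss wb→B1 [-]
  10 | W B3 → L1 hit [D]
  11 | W B3 → L1 hit [D]
  12 | R B3 → L1 hit [D]
  13 | R B1 → L1 miss wb→B3 [-]
  14 | R B1 → L1 hit [-]

WB = [3, 1, 3]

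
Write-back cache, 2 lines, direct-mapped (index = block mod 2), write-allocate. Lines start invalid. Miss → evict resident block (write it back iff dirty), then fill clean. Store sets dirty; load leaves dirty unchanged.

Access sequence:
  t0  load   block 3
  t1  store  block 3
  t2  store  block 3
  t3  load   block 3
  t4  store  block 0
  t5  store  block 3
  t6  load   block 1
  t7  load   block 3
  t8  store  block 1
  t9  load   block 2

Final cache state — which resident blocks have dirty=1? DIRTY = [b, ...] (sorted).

0: R B3 → L1 miss [-]
1: W B3 → L1 hit [D]
2: W B3 → L1 hit [D]
3: R B3 → L1 hit [D]
4: W B0 → L0 miss [D]
5: W B3 → L1 hit [D]
6: R B1 → L1 miss wb→B3 [-]
7: R B3 → L1 miss [-]
8: W B1 → L1 miss [D]
9: R B2 → L0 miss wb→B0 [-]

DIRTY = [1]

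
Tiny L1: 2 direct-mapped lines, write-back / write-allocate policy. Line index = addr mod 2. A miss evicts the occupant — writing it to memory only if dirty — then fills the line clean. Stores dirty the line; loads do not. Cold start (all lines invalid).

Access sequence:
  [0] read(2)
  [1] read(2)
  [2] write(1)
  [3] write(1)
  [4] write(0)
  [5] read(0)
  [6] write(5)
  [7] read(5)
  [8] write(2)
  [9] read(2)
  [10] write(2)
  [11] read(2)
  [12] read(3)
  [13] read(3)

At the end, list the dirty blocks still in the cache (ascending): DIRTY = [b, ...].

DIRTY = [2]

0: R B2 -> L0 miss  d=-]
1: R B2 -> L0 hit  d=-]
2: W B1 -> L1 miss  d=D]
3: W B1 -> L1 hit  d=D]
4: W B0 -> L0 miss  d=D]
5: R B0 -> L0 hit  d=D]
6: W B5 -> L1 miss wb->B1  d=D]
7: R B5 -> L1 hit  d=D]
8: W B2 -> L0 miss wb->B0  d=D]
9: R B2 -> L0 hit  d=D]
10: W B2 -> L0 hit  d=D]
11: R B2 -> L0 hit  d=D]
12: R B3 -> L1 miss wb->B5  d=-]
13: R B3 -> L1 hit  d=-]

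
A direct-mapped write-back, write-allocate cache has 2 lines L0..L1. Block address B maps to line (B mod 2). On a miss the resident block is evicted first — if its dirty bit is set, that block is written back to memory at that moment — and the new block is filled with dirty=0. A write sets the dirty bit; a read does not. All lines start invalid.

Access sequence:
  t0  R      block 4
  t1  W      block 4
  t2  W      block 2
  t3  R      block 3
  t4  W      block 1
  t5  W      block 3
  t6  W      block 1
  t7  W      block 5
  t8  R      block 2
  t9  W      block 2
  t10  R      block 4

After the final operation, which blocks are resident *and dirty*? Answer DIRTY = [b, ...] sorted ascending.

DIRTY = [5]

0: R B4 → L0 miss [-]
1: W B4 → L0 hit [D]
2: W B2 → L0 miss wb→B4 [D]
3: R B3 → L1 miss [-]
4: W B1 → L1 miss [D]
5: W B3 → L1 miss wb→B1 [D]
6: W B1 → L1 miss wb→B3 [D]
7: W B5 → L1 miss wb→B1 [D]
8: R B2 → L0 hit [D]
9: W B2 → L0 hit [D]
10: R B4 → L0 miss wb→B2 [-]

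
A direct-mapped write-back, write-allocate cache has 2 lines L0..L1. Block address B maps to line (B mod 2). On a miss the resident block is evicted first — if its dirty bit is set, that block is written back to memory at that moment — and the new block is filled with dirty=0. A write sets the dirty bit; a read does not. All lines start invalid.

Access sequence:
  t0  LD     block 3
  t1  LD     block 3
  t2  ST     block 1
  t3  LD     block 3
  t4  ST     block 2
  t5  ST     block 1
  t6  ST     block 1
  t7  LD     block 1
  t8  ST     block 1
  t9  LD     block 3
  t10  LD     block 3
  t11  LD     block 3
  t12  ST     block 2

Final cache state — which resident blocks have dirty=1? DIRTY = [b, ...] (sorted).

DIRTY = [2]

0: R B3 → L1 miss [-]
1: R B3 → L1 hit [-]
2: W B1 → L1 miss [D]
3: R B3 → L1 miss wb→B1 [-]
4: W B2 → L0 miss [D]
5: W B1 → L1 miss [D]
6: W B1 → L1 hit [D]
7: R B1 → L1 hit [D]
8: W B1 → L1 hit [D]
9: R B3 → L1 miss wb→B1 [-]
10: R B3 → L1 hit [-]
11: R B3 → L1 hit [-]
12: W B2 → L0 hit [D]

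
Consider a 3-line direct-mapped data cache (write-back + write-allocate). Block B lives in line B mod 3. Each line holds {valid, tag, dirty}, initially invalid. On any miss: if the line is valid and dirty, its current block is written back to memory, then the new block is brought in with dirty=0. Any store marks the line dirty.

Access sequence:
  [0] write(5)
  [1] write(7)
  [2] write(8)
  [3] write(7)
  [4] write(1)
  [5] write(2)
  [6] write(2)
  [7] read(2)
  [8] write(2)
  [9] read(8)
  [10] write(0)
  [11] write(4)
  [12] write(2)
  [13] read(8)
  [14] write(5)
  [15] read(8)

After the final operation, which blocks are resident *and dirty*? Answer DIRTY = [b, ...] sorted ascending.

DIRTY = [0, 4]

  0 | W B5 → L2 miss [D]
  1 | W B7 → L1 miss [D]
  2 | W B8 → L2 miss wb→B5 [D]
  3 | W B7 → L1 hit [D]
  4 | W B1 → L1 miss wb→B7 [D]
  5 | W B2 → L2 miss wb→B8 [D]
  6 | W B2 → L2 hit [D]
  7 | R B2 → L2 hit [D]
  8 | W B2 → L2 hit [D]
  9 | R B8 → L2 miss wb→B2 [-]
  10 | W B0 → L0 miss [D]
  11 | W B4 → L1 miss wb→B1 [D]
  12 | W B2 → L2 miss [D]
  13 | R B8 → L2 miss wb→B2 [-]
  14 | W B5 → L2 miss [D]
  15 | R B8 → L2 miss wb→B5 [-]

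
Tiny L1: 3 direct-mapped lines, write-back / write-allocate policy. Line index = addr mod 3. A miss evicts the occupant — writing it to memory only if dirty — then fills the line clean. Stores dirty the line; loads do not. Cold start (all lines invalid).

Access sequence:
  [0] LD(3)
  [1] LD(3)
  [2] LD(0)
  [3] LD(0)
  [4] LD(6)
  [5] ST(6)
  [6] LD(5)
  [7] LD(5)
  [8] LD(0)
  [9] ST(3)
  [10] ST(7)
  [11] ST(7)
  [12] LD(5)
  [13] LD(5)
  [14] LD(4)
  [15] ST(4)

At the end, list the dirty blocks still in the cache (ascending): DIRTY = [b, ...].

DIRTY = [3, 4]

  0 | R B3 → L0 miss [-]
  1 | R B3 → L0 hit [-]
  2 | R B0 → L0 miss [-]
  3 | R B0 → L0 hit [-]
  4 | R B6 → L0 miss [-]
  5 | W B6 → L0 hit [D]
  6 | R B5 → L2 miss [-]
  7 | R B5 → L2 hit [-]
  8 | R B0 → L0 miss wb→B6 [-]
  9 | W B3 → L0 miss [D]
  10 | W B7 → L1 miss [D]
  11 | W B7 → L1 hit [D]
  12 | R B5 → L2 hit [-]
  13 | R B5 → L2 hit [-]
  14 | R B4 → L1 miss wb→B7 [-]
  15 | W B4 → L1 hit [D]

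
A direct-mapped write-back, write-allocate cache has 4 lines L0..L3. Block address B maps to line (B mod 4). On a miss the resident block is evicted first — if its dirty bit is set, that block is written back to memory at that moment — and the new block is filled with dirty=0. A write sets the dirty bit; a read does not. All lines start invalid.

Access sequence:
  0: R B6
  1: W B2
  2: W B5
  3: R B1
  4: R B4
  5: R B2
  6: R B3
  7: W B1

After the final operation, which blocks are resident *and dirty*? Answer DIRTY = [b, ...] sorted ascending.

0: R B6 → L2 miss [-]
1: W B2 → L2 miss [D]
2: W B5 → L1 miss [D]
3: R B1 → L1 miss wb→B5 [-]
4: R B4 → L0 miss [-]
5: R B2 → L2 hit [D]
6: R B3 → L3 miss [-]
7: W B1 → L1 hit [D]

DIRTY = [1, 2]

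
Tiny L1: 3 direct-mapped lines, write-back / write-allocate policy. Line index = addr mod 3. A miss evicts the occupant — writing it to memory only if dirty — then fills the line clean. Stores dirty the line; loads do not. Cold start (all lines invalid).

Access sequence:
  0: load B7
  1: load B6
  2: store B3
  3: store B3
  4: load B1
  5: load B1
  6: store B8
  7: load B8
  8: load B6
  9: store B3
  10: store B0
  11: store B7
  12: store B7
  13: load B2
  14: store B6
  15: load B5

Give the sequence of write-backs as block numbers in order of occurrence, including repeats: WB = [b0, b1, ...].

WB = [3, 3, 8, 0]

0: R B7 → L1 miss [-]
1: R B6 → L0 miss [-]
2: W B3 → L0 miss [D]
3: W B3 → L0 hit [D]
4: R B1 → L1 miss [-]
5: R B1 → L1 hit [-]
6: W B8 → L2 miss [D]
7: R B8 → L2 hit [D]
8: R B6 → L0 miss wb→B3 [-]
9: W B3 → L0 miss [D]
10: W B0 → L0 miss wb→B3 [D]
11: W B7 → L1 miss [D]
12: W B7 → L1 hit [D]
13: R B2 → L2 miss wb→B8 [-]
14: W B6 → L0 miss wb→B0 [D]
15: R B5 → L2 miss [-]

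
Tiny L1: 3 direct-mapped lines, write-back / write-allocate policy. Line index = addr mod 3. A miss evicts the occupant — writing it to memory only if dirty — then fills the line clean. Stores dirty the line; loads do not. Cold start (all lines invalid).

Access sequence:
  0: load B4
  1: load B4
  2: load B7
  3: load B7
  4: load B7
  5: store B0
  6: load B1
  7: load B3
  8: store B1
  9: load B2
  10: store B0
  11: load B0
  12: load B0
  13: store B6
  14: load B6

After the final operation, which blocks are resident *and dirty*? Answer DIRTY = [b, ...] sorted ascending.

  0 | R B4 → L1 miss [-]
  1 | R B4 → L1 hit [-]
  2 | R B7 → L1 miss [-]
  3 | R B7 → L1 hit [-]
  4 | R B7 → L1 hit [-]
  5 | W B0 → L0 miss [D]
  6 | R B1 → L1 miss [-]
  7 | R B3 → L0 miss wb→B0 [-]
  8 | W B1 → L1 hit [D]
  9 | R B2 → L2 miss [-]
  10 | W B0 → L0 miss [D]
  11 | R B0 → L0 hit [D]
  12 | R B0 → L0 hit [D]
  13 | W B6 → L0 miss wb→B0 [D]
  14 | R B6 → L0 hit [D]

DIRTY = [1, 6]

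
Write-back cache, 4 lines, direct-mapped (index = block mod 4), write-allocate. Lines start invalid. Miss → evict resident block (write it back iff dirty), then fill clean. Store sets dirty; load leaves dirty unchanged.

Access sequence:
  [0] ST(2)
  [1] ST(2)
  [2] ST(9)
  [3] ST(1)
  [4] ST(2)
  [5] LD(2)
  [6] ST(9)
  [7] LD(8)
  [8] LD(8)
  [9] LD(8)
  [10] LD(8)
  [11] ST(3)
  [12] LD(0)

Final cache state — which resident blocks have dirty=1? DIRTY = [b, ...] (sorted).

  0 | W B2 → L2 miss [D]
  1 | W B2 → L2 hit [D]
  2 | W B9 → L1 miss [D]
  3 | W B1 → L1 miss wb→B9 [D]
  4 | W B2 → L2 hit [D]
  5 | R B2 → L2 hit [D]
  6 | W B9 → L1 miss wb→B1 [D]
  7 | R B8 → L0 miss [-]
  8 | R B8 → L0 hit [-]
  9 | R B8 → L0 hit [-]
  10 | R B8 → L0 hit [-]
  11 | W B3 → L3 miss [D]
  12 | R B0 → L0 miss [-]

DIRTY = [2, 3, 9]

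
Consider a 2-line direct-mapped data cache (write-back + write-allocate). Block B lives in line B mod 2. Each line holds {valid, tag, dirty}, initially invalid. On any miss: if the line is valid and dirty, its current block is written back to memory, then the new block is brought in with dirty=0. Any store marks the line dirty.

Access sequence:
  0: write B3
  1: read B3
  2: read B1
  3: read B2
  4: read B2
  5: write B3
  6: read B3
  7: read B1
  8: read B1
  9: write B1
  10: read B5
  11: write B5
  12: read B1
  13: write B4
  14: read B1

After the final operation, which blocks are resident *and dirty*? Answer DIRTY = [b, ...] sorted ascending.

0: W B3 → L1 miss [D]
1: R B3 → L1 hit [D]
2: R B1 → L1 miss wb→B3 [-]
3: R B2 → L0 miss [-]
4: R B2 → L0 hit [-]
5: W B3 → L1 miss [D]
6: R B3 → L1 hit [D]
7: R B1 → L1 miss wb→B3 [-]
8: R B1 → L1 hit [-]
9: W B1 → L1 hit [D]
10: R B5 → L1 miss wb→B1 [-]
11: W B5 → L1 hit [D]
12: R B1 → L1 miss wb→B5 [-]
13: W B4 → L0 miss [D]
14: R B1 → L1 hit [-]

DIRTY = [4]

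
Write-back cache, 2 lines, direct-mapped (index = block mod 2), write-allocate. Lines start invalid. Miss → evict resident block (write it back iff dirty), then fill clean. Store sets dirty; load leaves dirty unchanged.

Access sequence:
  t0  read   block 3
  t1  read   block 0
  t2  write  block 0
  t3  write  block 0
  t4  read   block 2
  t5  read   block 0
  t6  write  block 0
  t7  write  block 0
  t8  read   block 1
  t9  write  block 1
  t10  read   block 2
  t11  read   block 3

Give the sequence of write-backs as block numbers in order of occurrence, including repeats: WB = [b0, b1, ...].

WB = [0, 0, 1]

  0 | R B3 → L1 miss [-]
  1 | R B0 → L0 miss [-]
  2 | W B0 → L0 hit [D]
  3 | W B0 → L0 hit [D]
  4 | R B2 → L0 miss wb→B0 [-]
  5 | R B0 → L0 miss [-]
  6 | W B0 → L0 hit [D]
  7 | W B0 → L0 hit [D]
  8 | R B1 → L1 miss [-]
  9 | W B1 → L1 hit [D]
  10 | R B2 → L0 miss wb→B0 [-]
  11 | R B3 → L1 miss wb→B1 [-]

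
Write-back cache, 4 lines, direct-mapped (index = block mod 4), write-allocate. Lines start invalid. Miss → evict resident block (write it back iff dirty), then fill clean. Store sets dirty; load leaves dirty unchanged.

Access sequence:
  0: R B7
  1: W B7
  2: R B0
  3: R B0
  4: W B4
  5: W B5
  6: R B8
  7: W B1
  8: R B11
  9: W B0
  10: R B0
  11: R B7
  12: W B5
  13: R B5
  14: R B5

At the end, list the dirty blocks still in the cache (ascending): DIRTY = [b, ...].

DIRTY = [0, 5]

0: R B7 -> L3 miss  d=-]
1: W B7 -> L3 hit  d=D]
2: R B0 -> L0 miss  d=-]
3: R B0 -> L0 hit  d=-]
4: W B4 -> L0 miss  d=D]
5: W B5 -> L1 miss  d=D]
6: R B8 -> L0 miss wb->B4  d=-]
7: W B1 -> L1 miss wb->B5  d=D]
8: R B11 -> L3 miss wb->B7  d=-]
9: W B0 -> L0 miss  d=D]
10: R B0 -> L0 hit  d=D]
11: R B7 -> L3 miss  d=-]
12: W B5 -> L1 miss wb->B1  d=D]
13: R B5 -> L1 hit  d=D]
14: R B5 -> L1 hit  d=D]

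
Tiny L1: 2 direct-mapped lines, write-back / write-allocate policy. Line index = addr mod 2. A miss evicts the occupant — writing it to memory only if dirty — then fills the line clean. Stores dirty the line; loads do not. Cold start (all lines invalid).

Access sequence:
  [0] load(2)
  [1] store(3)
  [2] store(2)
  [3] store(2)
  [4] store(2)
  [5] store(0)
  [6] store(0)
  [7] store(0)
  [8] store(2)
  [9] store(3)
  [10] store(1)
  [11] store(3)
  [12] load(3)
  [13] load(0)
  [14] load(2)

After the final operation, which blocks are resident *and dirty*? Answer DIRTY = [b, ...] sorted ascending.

DIRTY = [3]

0: R B2 -> L0 miss  d=-]
1: W B3 -> L1 miss  d=D]
2: W B2 -> L0 hit  d=D]
3: W B2 -> L0 hit  d=D]
4: W B2 -> L0 hit  d=D]
5: W B0 -> L0 miss wb->B2  d=D]
6: W B0 -> L0 hit  d=D]
7: W B0 -> L0 hit  d=D]
8: W B2 -> L0 miss wb->B0  d=D]
9: W B3 -> L1 hit  d=D]
10: W B1 -> L1 miss wb->B3  d=D]
11: W B3 -> L1 miss wb->B1  d=D]
12: R B3 -> L1 hit  d=D]
13: R B0 -> L0 miss wb->B2  d=-]
14: R B2 -> L0 miss  d=-]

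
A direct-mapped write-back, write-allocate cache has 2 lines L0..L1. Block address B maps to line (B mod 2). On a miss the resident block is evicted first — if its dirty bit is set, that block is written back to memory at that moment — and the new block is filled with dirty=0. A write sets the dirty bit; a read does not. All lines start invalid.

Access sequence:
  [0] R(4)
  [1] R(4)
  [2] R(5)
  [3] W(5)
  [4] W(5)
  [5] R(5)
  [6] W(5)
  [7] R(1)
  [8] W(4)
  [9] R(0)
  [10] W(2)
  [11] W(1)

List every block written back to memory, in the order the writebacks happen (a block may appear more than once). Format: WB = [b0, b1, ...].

WB = [5, 4]

0: R B4 -> L0 miss  d=-]
1: R B4 -> L0 hit  d=-]
2: R B5 -> L1 miss  d=-]
3: W B5 -> L1 hit  d=D]
4: W B5 -> L1 hit  d=D]
5: R B5 -> L1 hit  d=D]
6: W B5 -> L1 hit  d=D]
7: R B1 -> L1 miss wb->B5  d=-]
8: W B4 -> L0 hit  d=D]
9: R B0 -> L0 miss wb->B4  d=-]
10: W B2 -> L0 miss  d=D]
11: W B1 -> L1 hit  d=D]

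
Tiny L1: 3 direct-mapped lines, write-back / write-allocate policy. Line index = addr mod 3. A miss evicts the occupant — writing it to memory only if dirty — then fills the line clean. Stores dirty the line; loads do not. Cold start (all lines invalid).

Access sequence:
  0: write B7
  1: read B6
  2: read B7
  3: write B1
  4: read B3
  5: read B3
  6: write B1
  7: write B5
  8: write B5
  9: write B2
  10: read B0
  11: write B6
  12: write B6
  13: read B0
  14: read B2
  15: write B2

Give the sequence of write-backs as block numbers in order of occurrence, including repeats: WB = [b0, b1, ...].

WB = [7, 5, 6]

  0 | W B7 → L1 miss [D]
  1 | R B6 → L0 miss [-]
  2 | R B7 → L1 hit [D]
  3 | W B1 → L1 miss wb→B7 [D]
  4 | R B3 → L0 miss [-]
  5 | R B3 → L0 hit [-]
  6 | W B1 → L1 hit [D]
  7 | W B5 → L2 miss [D]
  8 | W B5 → L2 hit [D]
  9 | W B2 → L2 miss wb→B5 [D]
  10 | R B0 → L0 miss [-]
  11 | W B6 → L0 miss [D]
  12 | W B6 → L0 hit [D]
  13 | R B0 → L0 miss wb→B6 [-]
  14 | R B2 → L2 hit [D]
  15 | W B2 → L2 hit [D]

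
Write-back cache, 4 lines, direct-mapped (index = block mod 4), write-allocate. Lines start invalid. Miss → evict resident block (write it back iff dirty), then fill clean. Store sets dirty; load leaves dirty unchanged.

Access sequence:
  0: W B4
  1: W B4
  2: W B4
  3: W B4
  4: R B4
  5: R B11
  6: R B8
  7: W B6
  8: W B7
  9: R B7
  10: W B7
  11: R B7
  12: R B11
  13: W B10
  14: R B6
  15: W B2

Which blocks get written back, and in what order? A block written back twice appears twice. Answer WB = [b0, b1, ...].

WB = [4, 7, 6, 10]

  0 | W B4 → L0 miss [D]
  1 | W B4 → L0 hit [D]
  2 | W B4 → L0 hit [D]
  3 | W B4 → L0 hit [D]
  4 | R B4 → L0 hit [D]
  5 | R B11 → L3 miss [-]
  6 | R B8 → L0 miss wb→B4 [-]
  7 | W B6 → L2 miss [D]
  8 | W B7 → L3 miss [D]
  9 | R B7 → L3 hit [D]
  10 | W B7 → L3 hit [D]
  11 | R B7 → L3 hit [D]
  12 | R B11 → L3 miss wb→B7 [-]
  13 | W B10 → L2 miss wb→B6 [D]
  14 | R B6 → L2 miss wb→B10 [-]
  15 | W B2 → L2 miss [D]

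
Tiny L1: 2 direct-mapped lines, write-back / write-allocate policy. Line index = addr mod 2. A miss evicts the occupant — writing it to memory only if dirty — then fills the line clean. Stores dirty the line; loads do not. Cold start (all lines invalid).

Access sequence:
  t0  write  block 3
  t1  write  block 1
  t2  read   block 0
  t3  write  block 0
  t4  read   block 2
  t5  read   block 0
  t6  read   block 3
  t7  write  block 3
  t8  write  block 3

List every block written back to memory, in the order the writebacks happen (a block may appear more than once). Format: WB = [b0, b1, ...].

0: W B3 -> L1 miss  d=D]
1: W B1 -> L1 miss wb->B3  d=D]
2: R B0 -> L0 miss  d=-]
3: W B0 -> L0 hit  d=D]
4: R B2 -> L0 miss wb->B0  d=-]
5: R B0 -> L0 miss  d=-]
6: R B3 -> L1 miss wb->B1  d=-]
7: W B3 -> L1 hit  d=D]
8: W B3 -> L1 hit  d=D]

WB = [3, 0, 1]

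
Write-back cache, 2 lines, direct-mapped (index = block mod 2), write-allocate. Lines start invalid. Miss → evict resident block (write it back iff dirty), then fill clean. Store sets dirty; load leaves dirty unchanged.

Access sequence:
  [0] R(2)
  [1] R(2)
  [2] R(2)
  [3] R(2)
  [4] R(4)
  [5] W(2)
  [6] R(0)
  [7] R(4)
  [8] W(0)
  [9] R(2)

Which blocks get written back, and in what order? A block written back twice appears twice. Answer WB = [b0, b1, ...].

0: R B2 -> L0 miss  d=-]
1: R B2 -> L0 hit  d=-]
2: R B2 -> L0 hit  d=-]
3: R B2 -> L0 hit  d=-]
4: R B4 -> L0 miss  d=-]
5: W B2 -> L0 miss  d=D]
6: R B0 -> L0 miss wb->B2  d=-]
7: R B4 -> L0 miss  d=-]
8: W B0 -> L0 miss  d=D]
9: R B2 -> L0 miss wb->B0  d=-]

WB = [2, 0]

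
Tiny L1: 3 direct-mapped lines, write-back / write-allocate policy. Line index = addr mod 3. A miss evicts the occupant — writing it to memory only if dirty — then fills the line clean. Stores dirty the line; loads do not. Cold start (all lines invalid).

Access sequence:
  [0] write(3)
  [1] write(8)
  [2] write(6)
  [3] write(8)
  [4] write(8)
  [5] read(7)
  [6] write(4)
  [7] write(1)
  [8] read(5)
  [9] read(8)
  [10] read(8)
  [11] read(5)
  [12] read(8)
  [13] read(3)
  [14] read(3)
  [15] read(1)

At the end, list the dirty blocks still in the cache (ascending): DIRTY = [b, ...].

0: W B3 -> L0 miss  d=D]
1: W B8 -> L2 miss  d=D]
2: W B6 -> L0 miss wb->B3  d=D]
3: W B8 -> L2 hit  d=D]
4: W B8 -> L2 hit  d=D]
5: R B7 -> L1 miss  d=-]
6: W B4 -> L1 miss  d=D]
7: W B1 -> L1 miss wb->B4  d=D]
8: R B5 -> L2 miss wb->B8  d=-]
9: R B8 -> L2 miss  d=-]
10: R B8 -> L2 hit  d=-]
11: R B5 -> L2 miss  d=-]
12: R B8 -> L2 miss  d=-]
13: R B3 -> L0 miss wb->B6  d=-]
14: R B3 -> L0 hit  d=-]
15: R B1 -> L1 hit  d=D]

DIRTY = [1]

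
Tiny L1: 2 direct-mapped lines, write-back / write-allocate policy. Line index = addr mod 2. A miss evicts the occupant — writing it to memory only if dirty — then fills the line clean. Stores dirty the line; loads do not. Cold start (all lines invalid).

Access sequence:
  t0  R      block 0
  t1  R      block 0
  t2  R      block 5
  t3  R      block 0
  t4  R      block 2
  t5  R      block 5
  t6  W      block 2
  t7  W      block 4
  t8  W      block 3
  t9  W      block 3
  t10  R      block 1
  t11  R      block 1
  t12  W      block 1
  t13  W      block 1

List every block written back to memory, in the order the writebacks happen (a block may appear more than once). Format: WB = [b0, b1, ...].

WB = [2, 3]

0: R B0 → L0 miss [-]
1: R B0 → L0 hit [-]
2: R B5 → L1 miss [-]
3: R B0 → L0 hit [-]
4: R B2 → L0 miss [-]
5: R B5 → L1 hit [-]
6: W B2 → L0 hit [D]
7: W B4 → L0 miss wb→B2 [D]
8: W B3 → L1 miss [D]
9: W B3 → L1 hit [D]
10: R B1 → L1 miss wb→B3 [-]
11: R B1 → L1 hit [-]
12: W B1 → L1 hit [D]
13: W B1 → L1 hit [D]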